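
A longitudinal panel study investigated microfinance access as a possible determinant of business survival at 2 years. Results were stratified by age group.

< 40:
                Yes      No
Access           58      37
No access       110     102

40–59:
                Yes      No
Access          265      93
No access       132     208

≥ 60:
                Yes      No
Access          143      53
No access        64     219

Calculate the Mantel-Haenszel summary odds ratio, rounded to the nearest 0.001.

OR_MH = Σ(aᵢdᵢ/nᵢ) / Σ(bᵢcᵢ/nᵢ), where nᵢ is the stratum total.
Stratum 1 (< 40): n = 307; a·d/n = 58·102/307 = 19.2704; b·c/n = 37·110/307 = 13.2573
Stratum 2 (40–59): n = 698; a·d/n = 265·208/698 = 78.9685; b·c/n = 93·132/698 = 17.5874
Stratum 3 (≥ 60): n = 479; a·d/n = 143·219/479 = 65.3800; b·c/n = 53·64/479 = 7.0814
OR_MH = (19.2704 + 78.9685 + 65.3800) / (13.2573 + 17.5874 + 7.0814) = 163.6188 / 37.9261 = 4.31414

4.314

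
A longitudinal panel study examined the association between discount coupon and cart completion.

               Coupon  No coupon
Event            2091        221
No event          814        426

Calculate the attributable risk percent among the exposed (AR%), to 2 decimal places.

Reading the table with exposure as columns: a = 2091 (Coupon, case), b = 814 (Coupon, non-case), c = 221 (No coupon, case), d = 426.
Risk in exposed = 2091/2905 = 0.71979; risk in unexposed = 221/647 = 0.34158.
RR = 0.71979/0.34158 = 2.10727
AR% = (RR − 1)/RR × 100 = (2.10727 − 1)/2.10727 × 100 = 52.5452%

52.55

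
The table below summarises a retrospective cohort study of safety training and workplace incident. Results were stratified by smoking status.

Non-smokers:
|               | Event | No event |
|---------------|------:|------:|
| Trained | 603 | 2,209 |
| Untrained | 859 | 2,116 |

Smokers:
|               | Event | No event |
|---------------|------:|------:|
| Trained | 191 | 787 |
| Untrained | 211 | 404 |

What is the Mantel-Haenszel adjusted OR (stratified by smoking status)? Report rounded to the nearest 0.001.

0.622

OR_MH = Σ(aᵢdᵢ/nᵢ) / Σ(bᵢcᵢ/nᵢ), where nᵢ is the stratum total.
Stratum 1 (Non-smokers): n = 5787; a·d/n = 603·2116/5787 = 220.4852; b·c/n = 2209·859/5787 = 327.8955
Stratum 2 (Smokers): n = 1593; a·d/n = 191·404/1593 = 48.4394; b·c/n = 787·211/1593 = 104.2417
OR_MH = (220.4852 + 48.4394) / (327.8955 + 104.2417) = 268.9246 / 432.1371 = 0.62231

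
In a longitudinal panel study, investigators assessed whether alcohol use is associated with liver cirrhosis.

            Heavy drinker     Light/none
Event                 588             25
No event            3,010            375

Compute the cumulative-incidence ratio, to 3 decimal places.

Reading the table with exposure as columns: a = 588 (Heavy drinker, case), b = 3010 (Heavy drinker, non-case), c = 25 (Light/none, case), d = 375.
Risk in exposed = 588/3598 = 0.16342; risk in unexposed = 25/400 = 0.06250.
RR = 0.16342 / 0.06250 = 2.61479
The risk among the exposed is 2.61 times that among the unexposed.

2.615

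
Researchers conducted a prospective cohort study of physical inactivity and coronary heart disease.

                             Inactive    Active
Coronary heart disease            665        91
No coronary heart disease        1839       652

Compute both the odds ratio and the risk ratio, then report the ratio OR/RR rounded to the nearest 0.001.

1.195

Reading the table with exposure as columns: a = 665 (Inactive, case), b = 1839 (Inactive, non-case), c = 91 (Active, case), d = 652.
OR = (665·652)/(1839·91) = 433580/167349 = 2.59087
Risk in exposed = 665/2504 = 0.26558; risk in unexposed = 91/743 = 0.12248; RR = 2.16838
OR/RR = 2.59087 / 2.16838 = 1.19484
The outcome is not rare, so the OR lies further from 1 than the RR.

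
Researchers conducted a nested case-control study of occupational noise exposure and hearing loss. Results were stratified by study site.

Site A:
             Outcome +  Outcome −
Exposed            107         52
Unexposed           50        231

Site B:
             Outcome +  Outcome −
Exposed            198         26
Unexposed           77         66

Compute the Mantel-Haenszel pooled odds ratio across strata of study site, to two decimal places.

OR_MH = Σ(aᵢdᵢ/nᵢ) / Σ(bᵢcᵢ/nᵢ), where nᵢ is the stratum total.
Stratum 1 (Site A): n = 440; a·d/n = 107·231/440 = 56.1750; b·c/n = 52·50/440 = 5.9091
Stratum 2 (Site B): n = 367; a·d/n = 198·66/367 = 35.6076; b·c/n = 26·77/367 = 5.4550
OR_MH = (56.1750 + 35.6076) / (5.9091 + 5.4550) = 91.7826 / 11.3641 = 8.07652

8.08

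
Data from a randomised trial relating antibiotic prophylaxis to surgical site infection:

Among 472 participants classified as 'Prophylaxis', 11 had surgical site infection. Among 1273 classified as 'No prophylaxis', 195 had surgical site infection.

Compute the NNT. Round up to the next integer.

Risk in treated group = 11/472 = 0.02331; risk in control = 195/1273 = 0.15318.
Absolute risk reduction = 0.15318 − 0.02331 = 0.12988
NNT = 1 / ARR = 1 / 0.12988 = 7.700 → round up → 8

8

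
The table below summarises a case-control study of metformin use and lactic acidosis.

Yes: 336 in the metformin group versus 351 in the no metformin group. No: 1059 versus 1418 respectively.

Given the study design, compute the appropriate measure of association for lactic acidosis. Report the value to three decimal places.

From the description: a = 336, b = 1059, c = 351, d = 1418.
This is a case-control study: participants were sampled on outcome status, so risks in the source population cannot be estimated directly — relative risk is not valid here. The odds ratio is the appropriate measure.
OR = (a·d)/(b·c) = (336 × 1418) / (1059 × 351) = 476448 / 371709 = 1.28178

1.282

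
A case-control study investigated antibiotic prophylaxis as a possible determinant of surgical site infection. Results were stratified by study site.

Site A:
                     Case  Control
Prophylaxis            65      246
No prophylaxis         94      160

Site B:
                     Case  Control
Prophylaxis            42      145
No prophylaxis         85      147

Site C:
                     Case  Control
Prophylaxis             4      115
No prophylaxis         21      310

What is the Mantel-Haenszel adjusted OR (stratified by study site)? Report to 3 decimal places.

OR_MH = Σ(aᵢdᵢ/nᵢ) / Σ(bᵢcᵢ/nᵢ), where nᵢ is the stratum total.
Stratum 1 (Site A): n = 565; a·d/n = 65·160/565 = 18.4071; b·c/n = 246·94/565 = 40.9274
Stratum 2 (Site B): n = 419; a·d/n = 42·147/419 = 14.7351; b·c/n = 145·85/419 = 29.4153
Stratum 3 (Site C): n = 450; a·d/n = 4·310/450 = 2.7556; b·c/n = 115·21/450 = 5.3667
OR_MH = (18.4071 + 14.7351 + 2.7556) / (40.9274 + 29.4153 + 5.3667) = 35.8977 / 75.7094 = 0.47415

0.474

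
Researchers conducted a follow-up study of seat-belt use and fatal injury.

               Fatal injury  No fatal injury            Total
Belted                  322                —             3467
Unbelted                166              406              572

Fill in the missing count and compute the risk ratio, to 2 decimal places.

The missing cell is in the exposed row: 3467 − 322 = 3145.
So a = 322, b = 3145, c = 166, d = 406.
RR = [a/(a+b)] / [c/(c+d)] = (322/3467) / (166/572) = 0.09288/0.29021 = 0.32003

0.32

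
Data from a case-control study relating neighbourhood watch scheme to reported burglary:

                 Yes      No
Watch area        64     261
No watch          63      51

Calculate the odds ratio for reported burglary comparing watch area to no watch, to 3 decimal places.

Cells: a = 64, b = 261, c = 63, d = 51.
OR = (a·d)/(b·c) = (64 × 51) / (261 × 63) = 3264 / 16443 = 0.19850
Exposure is associated with lower odds of reported burglary (OR = 0.20 < 1).

0.199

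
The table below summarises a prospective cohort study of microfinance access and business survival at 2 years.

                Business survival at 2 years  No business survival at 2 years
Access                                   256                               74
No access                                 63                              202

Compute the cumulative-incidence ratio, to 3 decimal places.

3.263

Cells: a = 256, b = 74, c = 63, d = 202.
Risk in exposed = 256/330 = 0.77576; risk in unexposed = 63/265 = 0.23774.
RR = 0.77576 / 0.23774 = 3.26311
The risk among the exposed is 3.26 times that among the unexposed.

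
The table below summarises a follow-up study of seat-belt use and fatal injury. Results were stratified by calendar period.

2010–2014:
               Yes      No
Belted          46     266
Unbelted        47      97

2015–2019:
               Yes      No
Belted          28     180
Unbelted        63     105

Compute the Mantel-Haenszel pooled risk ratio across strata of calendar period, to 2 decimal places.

0.40

RR_MH = Σ(aᵢ·n₀ᵢ/nᵢ) / Σ(cᵢ·n₁ᵢ/nᵢ), with n₁ᵢ = aᵢ+bᵢ (exposed), n₀ᵢ = cᵢ+dᵢ (unexposed), nᵢ = n₁ᵢ+n₀ᵢ.
Stratum 1 (2010–2014): n₁ = 312, n₀ = 144, n = 456; a·n₀/n = 46·144/456 = 14.5263; c·n₁/n = 47·312/456 = 32.1579
Stratum 2 (2015–2019): n₁ = 208, n₀ = 168, n = 376; a·n₀/n = 28·168/376 = 12.5106; c·n₁/n = 63·208/376 = 34.8511
RR_MH = (14.5263 + 12.5106) / (32.1579 + 34.8511) = 27.0370 / 67.0090 = 0.40348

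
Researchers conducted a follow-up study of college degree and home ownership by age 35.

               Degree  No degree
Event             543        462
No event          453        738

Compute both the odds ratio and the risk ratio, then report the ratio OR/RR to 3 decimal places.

Reading the table with exposure as columns: a = 543 (Degree, case), b = 453 (Degree, non-case), c = 462 (No degree, case), d = 738.
OR = (543·738)/(453·462) = 400734/209286 = 1.91477
Risk in exposed = 543/996 = 0.54518; risk in unexposed = 462/1200 = 0.38500; RR = 1.41605
OR/RR = 1.91477 / 1.41605 = 1.35219
The outcome is not rare, so the OR lies further from 1 than the RR.

1.352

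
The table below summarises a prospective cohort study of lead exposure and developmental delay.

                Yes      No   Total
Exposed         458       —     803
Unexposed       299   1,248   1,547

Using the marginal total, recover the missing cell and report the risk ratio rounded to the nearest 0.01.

The missing cell is in the exposed row: 803 − 458 = 345.
So a = 458, b = 345, c = 299, d = 1248.
RR = [a/(a+b)] / [c/(c+d)] = (458/803) / (299/1547) = 0.57036/0.19328 = 2.95100

2.95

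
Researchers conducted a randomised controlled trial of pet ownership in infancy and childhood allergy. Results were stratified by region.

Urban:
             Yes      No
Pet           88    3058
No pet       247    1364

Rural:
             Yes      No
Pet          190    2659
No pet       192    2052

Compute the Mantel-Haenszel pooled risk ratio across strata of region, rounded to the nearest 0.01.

0.42

RR_MH = Σ(aᵢ·n₀ᵢ/nᵢ) / Σ(cᵢ·n₁ᵢ/nᵢ), with n₁ᵢ = aᵢ+bᵢ (exposed), n₀ᵢ = cᵢ+dᵢ (unexposed), nᵢ = n₁ᵢ+n₀ᵢ.
Stratum 1 (Urban): n₁ = 3146, n₀ = 1611, n = 4757; a·n₀/n = 88·1611/4757 = 29.8020; c·n₁/n = 247·3146/4757 = 163.3513
Stratum 2 (Rural): n₁ = 2849, n₀ = 2244, n = 5093; a·n₀/n = 190·2244/5093 = 83.7149; c·n₁/n = 192·2849/5093 = 107.4039
RR_MH = (29.8020 + 83.7149) / (163.3513 + 107.4039) = 113.5169 / 270.7552 = 0.41926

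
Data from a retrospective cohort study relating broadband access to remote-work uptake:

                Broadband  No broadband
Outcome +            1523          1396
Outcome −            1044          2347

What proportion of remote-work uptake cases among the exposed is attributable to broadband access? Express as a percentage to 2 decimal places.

Reading the table with exposure as columns: a = 1523 (Broadband, case), b = 1044 (Broadband, non-case), c = 1396 (No broadband, case), d = 2347.
Risk in exposed = 1523/2567 = 0.59330; risk in unexposed = 1396/3743 = 0.37296.
RR = 0.59330/0.37296 = 1.59077
AR% = (RR − 1)/RR × 100 = (1.59077 − 1)/1.59077 × 100 = 37.1375%

37.14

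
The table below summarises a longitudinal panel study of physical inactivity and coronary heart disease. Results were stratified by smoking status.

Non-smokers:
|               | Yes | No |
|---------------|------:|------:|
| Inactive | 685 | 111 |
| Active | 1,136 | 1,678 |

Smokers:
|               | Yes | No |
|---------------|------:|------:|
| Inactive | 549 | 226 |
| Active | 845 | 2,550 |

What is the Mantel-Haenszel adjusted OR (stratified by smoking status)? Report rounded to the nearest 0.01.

OR_MH = Σ(aᵢdᵢ/nᵢ) / Σ(bᵢcᵢ/nᵢ), where nᵢ is the stratum total.
Stratum 1 (Non-smokers): n = 3610; a·d/n = 685·1678/3610 = 318.4017; b·c/n = 111·1136/3610 = 34.9296
Stratum 2 (Smokers): n = 4170; a·d/n = 549·2550/4170 = 335.7194; b·c/n = 226·845/4170 = 45.7962
OR_MH = (318.4017 + 335.7194) / (34.9296 + 45.7962) = 654.1211 / 80.7258 = 8.10300

8.10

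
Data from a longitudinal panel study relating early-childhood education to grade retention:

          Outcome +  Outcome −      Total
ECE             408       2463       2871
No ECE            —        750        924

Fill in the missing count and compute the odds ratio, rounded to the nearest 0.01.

The missing cell is in the unexposed row: 924 − 750 = 174.
So a = 408, b = 2463, c = 174, d = 750.
OR = (a·d)/(b·c) = (408 × 750) / (2463 × 174) = 306000 / 428562 = 0.71402

0.71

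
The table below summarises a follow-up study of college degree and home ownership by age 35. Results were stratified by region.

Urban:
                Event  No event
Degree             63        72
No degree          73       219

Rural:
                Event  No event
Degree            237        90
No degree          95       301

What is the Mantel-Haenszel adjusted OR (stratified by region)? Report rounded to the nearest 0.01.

OR_MH = Σ(aᵢdᵢ/nᵢ) / Σ(bᵢcᵢ/nᵢ), where nᵢ is the stratum total.
Stratum 1 (Urban): n = 427; a·d/n = 63·219/427 = 32.3115; b·c/n = 72·73/427 = 12.3091
Stratum 2 (Rural): n = 723; a·d/n = 237·301/723 = 98.6680; b·c/n = 90·95/723 = 11.8257
OR_MH = (32.3115 + 98.6680) / (12.3091 + 11.8257) = 130.9795 / 24.1349 = 5.42699

5.43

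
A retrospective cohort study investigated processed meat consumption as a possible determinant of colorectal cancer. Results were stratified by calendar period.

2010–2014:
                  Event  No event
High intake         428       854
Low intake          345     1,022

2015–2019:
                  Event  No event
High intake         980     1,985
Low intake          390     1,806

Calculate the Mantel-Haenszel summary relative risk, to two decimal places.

RR_MH = Σ(aᵢ·n₀ᵢ/nᵢ) / Σ(cᵢ·n₁ᵢ/nᵢ), with n₁ᵢ = aᵢ+bᵢ (exposed), n₀ᵢ = cᵢ+dᵢ (unexposed), nᵢ = n₁ᵢ+n₀ᵢ.
Stratum 1 (2010–2014): n₁ = 1282, n₀ = 1367, n = 2649; a·n₀/n = 428·1367/2649 = 220.8667; c·n₁/n = 345·1282/2649 = 166.9649
Stratum 2 (2015–2019): n₁ = 2965, n₀ = 2196, n = 5161; a·n₀/n = 980·2196/5161 = 416.9890; c·n₁/n = 390·2965/5161 = 224.0554
RR_MH = (220.8667 + 416.9890) / (166.9649 + 224.0554) = 637.8557 / 391.0203 = 1.63126

1.63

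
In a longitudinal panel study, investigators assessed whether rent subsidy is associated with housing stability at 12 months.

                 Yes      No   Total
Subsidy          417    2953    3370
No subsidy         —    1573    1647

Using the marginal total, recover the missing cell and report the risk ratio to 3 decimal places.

2.754

The missing cell is in the unexposed row: 1647 − 1573 = 74.
So a = 417, b = 2953, c = 74, d = 1573.
RR = [a/(a+b)] / [c/(c+d)] = (417/3370) / (74/1647) = 0.12374/0.04493 = 2.75403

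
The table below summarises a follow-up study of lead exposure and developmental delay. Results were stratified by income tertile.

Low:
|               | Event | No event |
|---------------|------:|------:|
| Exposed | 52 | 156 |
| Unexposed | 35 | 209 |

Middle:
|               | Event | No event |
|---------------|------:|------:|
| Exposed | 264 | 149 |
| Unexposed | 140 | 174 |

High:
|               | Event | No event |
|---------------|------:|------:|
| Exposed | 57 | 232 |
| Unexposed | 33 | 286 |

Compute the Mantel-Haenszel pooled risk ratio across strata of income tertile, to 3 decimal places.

RR_MH = Σ(aᵢ·n₀ᵢ/nᵢ) / Σ(cᵢ·n₁ᵢ/nᵢ), with n₁ᵢ = aᵢ+bᵢ (exposed), n₀ᵢ = cᵢ+dᵢ (unexposed), nᵢ = n₁ᵢ+n₀ᵢ.
Stratum 1 (Low): n₁ = 208, n₀ = 244, n = 452; a·n₀/n = 52·244/452 = 28.0708; c·n₁/n = 35·208/452 = 16.1062
Stratum 2 (Middle): n₁ = 413, n₀ = 314, n = 727; a·n₀/n = 264·314/727 = 114.0248; c·n₁/n = 140·413/727 = 79.5323
Stratum 3 (High): n₁ = 289, n₀ = 319, n = 608; a·n₀/n = 57·319/608 = 29.9062; c·n₁/n = 33·289/608 = 15.6859
RR_MH = (28.0708 + 114.0248 + 29.9062) / (16.1062 + 79.5323 + 15.6859) = 172.0018 / 111.3244 = 1.54505

1.545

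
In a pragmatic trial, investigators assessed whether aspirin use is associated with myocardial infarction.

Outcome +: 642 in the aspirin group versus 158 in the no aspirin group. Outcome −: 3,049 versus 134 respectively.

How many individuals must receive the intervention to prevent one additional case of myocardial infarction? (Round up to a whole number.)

Risk in treated group = 642/3691 = 0.17394; risk in control = 158/292 = 0.54110.
Absolute risk reduction = 0.54110 − 0.17394 = 0.36716
NNT = 1 / ARR = 1 / 0.36716 = 2.724 → round up → 3

3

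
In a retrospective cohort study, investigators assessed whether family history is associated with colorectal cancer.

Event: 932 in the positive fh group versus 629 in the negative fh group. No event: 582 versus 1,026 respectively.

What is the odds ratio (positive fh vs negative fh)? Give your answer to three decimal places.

2.612

From the description: a = 932, b = 582, c = 629, d = 1026.
OR = (a·d)/(b·c) = (932 × 1026) / (582 × 629) = 956232 / 366078 = 2.61210
The odds of colorectal cancer are about 2.61 times as high in the positive fh group.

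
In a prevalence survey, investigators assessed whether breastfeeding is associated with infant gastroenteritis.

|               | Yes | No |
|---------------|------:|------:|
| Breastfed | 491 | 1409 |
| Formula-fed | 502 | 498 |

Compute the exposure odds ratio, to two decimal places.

0.35

Cells: a = 491, b = 1409, c = 502, d = 498.
OR = (a·d)/(b·c) = (491 × 498) / (1409 × 502) = 244518 / 707318 = 0.34570
Exposure is associated with lower odds of infant gastroenteritis (OR = 0.35 < 1).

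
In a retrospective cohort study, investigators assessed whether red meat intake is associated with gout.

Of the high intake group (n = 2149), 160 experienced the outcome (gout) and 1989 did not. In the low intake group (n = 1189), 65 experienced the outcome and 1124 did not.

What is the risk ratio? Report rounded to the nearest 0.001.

From the description: a = 160, b = 1989, c = 65, d = 1124.
Risk in exposed = 160/2149 = 0.07445; risk in unexposed = 65/1189 = 0.05467.
RR = 0.07445 / 0.05467 = 1.36192
The risk among the exposed is 1.36 times that among the unexposed.

1.362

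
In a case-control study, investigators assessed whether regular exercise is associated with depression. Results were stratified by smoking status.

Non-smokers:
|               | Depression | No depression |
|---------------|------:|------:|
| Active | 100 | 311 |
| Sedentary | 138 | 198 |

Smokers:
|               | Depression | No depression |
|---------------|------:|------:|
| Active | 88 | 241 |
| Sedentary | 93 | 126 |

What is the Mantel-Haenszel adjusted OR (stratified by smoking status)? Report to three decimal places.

OR_MH = Σ(aᵢdᵢ/nᵢ) / Σ(bᵢcᵢ/nᵢ), where nᵢ is the stratum total.
Stratum 1 (Non-smokers): n = 747; a·d/n = 100·198/747 = 26.5060; b·c/n = 311·138/747 = 57.4538
Stratum 2 (Smokers): n = 548; a·d/n = 88·126/548 = 20.2336; b·c/n = 241·93/548 = 40.8996
OR_MH = (26.5060 + 20.2336) / (57.4538 + 40.8996) = 46.7396 / 98.3535 = 0.47522

0.475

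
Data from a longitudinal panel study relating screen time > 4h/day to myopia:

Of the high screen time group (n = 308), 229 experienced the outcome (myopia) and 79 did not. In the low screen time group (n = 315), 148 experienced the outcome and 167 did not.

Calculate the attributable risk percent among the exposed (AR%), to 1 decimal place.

From the description: a = 229, b = 79, c = 148, d = 167.
Risk in exposed = 229/308 = 0.74351; risk in unexposed = 148/315 = 0.46984.
RR = 0.74351/0.46984 = 1.58246
AR% = (RR − 1)/RR × 100 = (1.58246 − 1)/1.58246 × 100 = 36.8074%

36.8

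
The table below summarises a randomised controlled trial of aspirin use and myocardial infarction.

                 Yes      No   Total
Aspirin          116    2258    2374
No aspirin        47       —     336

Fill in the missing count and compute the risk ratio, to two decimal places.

The missing cell is in the unexposed row: 336 − 47 = 289.
So a = 116, b = 2258, c = 47, d = 289.
RR = [a/(a+b)] / [c/(c+d)] = (116/2374) / (47/336) = 0.04886/0.13988 = 0.34932

0.35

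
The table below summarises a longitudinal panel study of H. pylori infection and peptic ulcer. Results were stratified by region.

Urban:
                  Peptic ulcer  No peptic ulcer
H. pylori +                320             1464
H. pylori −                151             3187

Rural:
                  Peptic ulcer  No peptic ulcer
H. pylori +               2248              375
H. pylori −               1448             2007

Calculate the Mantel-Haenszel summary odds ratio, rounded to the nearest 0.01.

OR_MH = Σ(aᵢdᵢ/nᵢ) / Σ(bᵢcᵢ/nᵢ), where nᵢ is the stratum total.
Stratum 1 (Urban): n = 5122; a·d/n = 320·3187/5122 = 199.1097; b·c/n = 1464·151/5122 = 43.1597
Stratum 2 (Rural): n = 6078; a·d/n = 2248·2007/6078 = 742.3060; b·c/n = 375·1448/6078 = 89.3386
OR_MH = (199.1097 + 742.3060) / (43.1597 + 89.3386) = 941.4157 / 132.4983 = 7.10512

7.11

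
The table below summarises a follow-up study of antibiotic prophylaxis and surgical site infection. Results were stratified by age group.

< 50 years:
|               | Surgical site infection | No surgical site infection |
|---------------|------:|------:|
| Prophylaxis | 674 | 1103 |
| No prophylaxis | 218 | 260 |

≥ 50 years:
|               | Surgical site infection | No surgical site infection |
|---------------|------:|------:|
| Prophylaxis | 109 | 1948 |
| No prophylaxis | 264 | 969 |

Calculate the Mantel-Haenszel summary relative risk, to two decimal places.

RR_MH = Σ(aᵢ·n₀ᵢ/nᵢ) / Σ(cᵢ·n₁ᵢ/nᵢ), with n₁ᵢ = aᵢ+bᵢ (exposed), n₀ᵢ = cᵢ+dᵢ (unexposed), nᵢ = n₁ᵢ+n₀ᵢ.
Stratum 1 (< 50 years): n₁ = 1777, n₀ = 478, n = 2255; a·n₀/n = 674·478/2255 = 142.8701; c·n₁/n = 218·1777/2255 = 171.7898
Stratum 2 (≥ 50 years): n₁ = 2057, n₀ = 1233, n = 3290; a·n₀/n = 109·1233/3290 = 40.8502; c·n₁/n = 264·2057/3290 = 165.0602
RR_MH = (142.8701 + 40.8502) / (171.7898 + 165.0602) = 183.7202 / 336.8500 = 0.54541

0.55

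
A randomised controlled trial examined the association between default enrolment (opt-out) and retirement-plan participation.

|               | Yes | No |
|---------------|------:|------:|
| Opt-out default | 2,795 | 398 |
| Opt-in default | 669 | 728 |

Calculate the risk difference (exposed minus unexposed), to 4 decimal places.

Cells: a = 2795, b = 398, c = 669, d = 728.
Risk in exposed = 2795/3193 = 0.875352; risk in unexposed = 669/1397 = 0.478883.
Risk difference = 0.875352 − 0.478883 = 0.396469

0.3965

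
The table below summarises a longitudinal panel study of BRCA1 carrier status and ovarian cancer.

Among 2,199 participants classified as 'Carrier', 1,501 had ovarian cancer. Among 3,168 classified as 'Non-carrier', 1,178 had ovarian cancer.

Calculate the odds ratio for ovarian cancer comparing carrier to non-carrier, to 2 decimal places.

From the description: a = 1501, b = 698, c = 1178, d = 1990.
OR = (a·d)/(b·c) = (1501 × 1990) / (698 × 1178) = 2986990 / 822244 = 3.63273
The odds of ovarian cancer are about 3.63 times as high in the carrier group.

3.63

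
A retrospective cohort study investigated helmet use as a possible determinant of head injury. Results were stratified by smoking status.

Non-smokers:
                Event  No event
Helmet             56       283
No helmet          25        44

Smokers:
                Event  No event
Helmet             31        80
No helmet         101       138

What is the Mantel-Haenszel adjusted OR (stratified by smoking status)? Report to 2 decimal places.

OR_MH = Σ(aᵢdᵢ/nᵢ) / Σ(bᵢcᵢ/nᵢ), where nᵢ is the stratum total.
Stratum 1 (Non-smokers): n = 408; a·d/n = 56·44/408 = 6.0392; b·c/n = 283·25/408 = 17.3407
Stratum 2 (Smokers): n = 350; a·d/n = 31·138/350 = 12.2229; b·c/n = 80·101/350 = 23.0857
OR_MH = (6.0392 + 12.2229) / (17.3407 + 23.0857) = 18.2621 / 40.4264 = 0.45174

0.45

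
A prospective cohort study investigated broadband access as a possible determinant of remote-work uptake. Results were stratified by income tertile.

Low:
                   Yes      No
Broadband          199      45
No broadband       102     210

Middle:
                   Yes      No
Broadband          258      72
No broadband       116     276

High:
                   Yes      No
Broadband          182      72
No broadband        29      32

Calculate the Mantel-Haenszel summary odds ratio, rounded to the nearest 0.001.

7.269

OR_MH = Σ(aᵢdᵢ/nᵢ) / Σ(bᵢcᵢ/nᵢ), where nᵢ is the stratum total.
Stratum 1 (Low): n = 556; a·d/n = 199·210/556 = 75.1619; b·c/n = 45·102/556 = 8.2554
Stratum 2 (Middle): n = 722; a·d/n = 258·276/722 = 98.6260; b·c/n = 72·116/722 = 11.5679
Stratum 3 (High): n = 315; a·d/n = 182·32/315 = 18.4889; b·c/n = 72·29/315 = 6.6286
OR_MH = (75.1619 + 98.6260 + 18.4889) / (8.2554 + 11.5679 + 6.6286) = 192.2768 / 26.4518 = 7.26894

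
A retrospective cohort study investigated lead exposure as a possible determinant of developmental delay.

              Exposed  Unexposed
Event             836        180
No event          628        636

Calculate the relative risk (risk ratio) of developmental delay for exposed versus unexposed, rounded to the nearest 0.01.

2.59

Reading the table with exposure as columns: a = 836 (Exposed, case), b = 628 (Exposed, non-case), c = 180 (Unexposed, case), d = 636.
Risk in exposed = 836/1464 = 0.57104; risk in unexposed = 180/816 = 0.22059.
RR = 0.57104 / 0.22059 = 2.58871
The risk among the exposed is 2.59 times that among the unexposed.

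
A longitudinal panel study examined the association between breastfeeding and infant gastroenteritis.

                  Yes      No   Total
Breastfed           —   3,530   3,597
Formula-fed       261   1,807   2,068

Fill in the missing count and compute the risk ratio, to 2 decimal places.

0.15

The missing cell is in the exposed row: 3597 − 3530 = 67.
So a = 67, b = 3530, c = 261, d = 1807.
RR = [a/(a+b)] / [c/(c+d)] = (67/3597) / (261/2068) = 0.01863/0.12621 = 0.14759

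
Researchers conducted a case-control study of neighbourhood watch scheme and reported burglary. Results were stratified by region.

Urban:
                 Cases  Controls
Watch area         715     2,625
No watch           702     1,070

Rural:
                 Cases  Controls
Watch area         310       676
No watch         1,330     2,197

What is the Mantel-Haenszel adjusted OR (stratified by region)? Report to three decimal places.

0.537

OR_MH = Σ(aᵢdᵢ/nᵢ) / Σ(bᵢcᵢ/nᵢ), where nᵢ is the stratum total.
Stratum 1 (Urban): n = 5112; a·d/n = 715·1070/5112 = 149.6577; b·c/n = 2625·702/5112 = 360.4754
Stratum 2 (Rural): n = 4513; a·d/n = 310·2197/4513 = 150.9129; b·c/n = 676·1330/4513 = 199.2200
OR_MH = (149.6577 + 150.9129) / (360.4754 + 199.2200) = 300.5706 / 559.6954 = 0.53703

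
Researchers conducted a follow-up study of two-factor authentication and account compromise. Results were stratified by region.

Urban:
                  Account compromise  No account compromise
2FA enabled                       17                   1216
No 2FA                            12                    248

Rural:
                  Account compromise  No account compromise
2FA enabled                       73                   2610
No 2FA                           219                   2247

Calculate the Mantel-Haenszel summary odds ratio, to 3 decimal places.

0.287

OR_MH = Σ(aᵢdᵢ/nᵢ) / Σ(bᵢcᵢ/nᵢ), where nᵢ is the stratum total.
Stratum 1 (Urban): n = 1493; a·d/n = 17·248/1493 = 2.8238; b·c/n = 1216·12/1493 = 9.7736
Stratum 2 (Rural): n = 5149; a·d/n = 73·2247/5149 = 31.8569; b·c/n = 2610·219/5149 = 111.0099
OR_MH = (2.8238 + 31.8569) / (9.7736 + 111.0099) = 34.6807 / 120.7835 = 0.28713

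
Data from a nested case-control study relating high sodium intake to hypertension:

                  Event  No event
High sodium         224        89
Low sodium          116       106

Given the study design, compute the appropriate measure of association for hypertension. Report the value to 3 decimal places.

Cells: a = 224, b = 89, c = 116, d = 106.
This is a nested case-control study: participants were sampled on outcome status, so risks in the source population cannot be estimated directly — relative risk is not valid here. The odds ratio is the appropriate measure.
OR = (a·d)/(b·c) = (224 × 106) / (89 × 116) = 23744 / 10324 = 2.29988

2.300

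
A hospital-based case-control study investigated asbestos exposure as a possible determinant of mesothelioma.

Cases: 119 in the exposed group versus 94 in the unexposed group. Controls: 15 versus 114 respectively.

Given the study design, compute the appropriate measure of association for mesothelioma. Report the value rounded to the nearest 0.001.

9.621

From the description: a = 119, b = 15, c = 94, d = 114.
This is a hospital-based case-control study: participants were sampled on outcome status, so risks in the source population cannot be estimated directly — relative risk is not valid here. The odds ratio is the appropriate measure.
OR = (a·d)/(b·c) = (119 × 114) / (15 × 94) = 13566 / 1410 = 9.62128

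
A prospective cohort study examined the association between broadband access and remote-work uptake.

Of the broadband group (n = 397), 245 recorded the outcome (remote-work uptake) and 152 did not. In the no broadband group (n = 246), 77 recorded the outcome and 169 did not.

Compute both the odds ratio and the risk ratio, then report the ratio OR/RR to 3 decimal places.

From the description: a = 245, b = 152, c = 77, d = 169.
OR = (245·169)/(152·77) = 41405/11704 = 3.53768
Risk in exposed = 245/397 = 0.61713; risk in unexposed = 77/246 = 0.31301; RR = 1.97161
OR/RR = 3.53768 / 1.97161 = 1.79431
The outcome is not rare, so the OR lies further from 1 than the RR.

1.794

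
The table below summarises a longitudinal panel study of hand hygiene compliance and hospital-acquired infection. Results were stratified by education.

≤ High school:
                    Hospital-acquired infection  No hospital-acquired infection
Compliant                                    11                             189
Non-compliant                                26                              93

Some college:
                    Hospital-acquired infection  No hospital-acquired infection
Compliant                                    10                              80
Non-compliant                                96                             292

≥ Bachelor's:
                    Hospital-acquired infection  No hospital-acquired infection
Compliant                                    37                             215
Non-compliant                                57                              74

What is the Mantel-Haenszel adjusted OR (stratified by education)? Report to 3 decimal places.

0.259

OR_MH = Σ(aᵢdᵢ/nᵢ) / Σ(bᵢcᵢ/nᵢ), where nᵢ is the stratum total.
Stratum 1 (≤ High school): n = 319; a·d/n = 11·93/319 = 3.2069; b·c/n = 189·26/319 = 15.4044
Stratum 2 (Some college): n = 478; a·d/n = 10·292/478 = 6.1088; b·c/n = 80·96/478 = 16.0669
Stratum 3 (≥ Bachelor's): n = 383; a·d/n = 37·74/383 = 7.1488; b·c/n = 215·57/383 = 31.9974
OR_MH = (3.2069 + 6.1088 + 7.1488) / (15.4044 + 16.0669 + 31.9974) = 16.4645 / 63.4687 = 0.25941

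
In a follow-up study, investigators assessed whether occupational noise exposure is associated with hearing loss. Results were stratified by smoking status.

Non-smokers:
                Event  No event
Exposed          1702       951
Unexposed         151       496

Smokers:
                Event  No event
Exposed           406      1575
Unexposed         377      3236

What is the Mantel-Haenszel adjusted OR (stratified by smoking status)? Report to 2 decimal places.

3.28

OR_MH = Σ(aᵢdᵢ/nᵢ) / Σ(bᵢcᵢ/nᵢ), where nᵢ is the stratum total.
Stratum 1 (Non-smokers): n = 3300; a·d/n = 1702·496/3300 = 255.8158; b·c/n = 951·151/3300 = 43.5155
Stratum 2 (Smokers): n = 5594; a·d/n = 406·3236/5594 = 234.8616; b·c/n = 1575·377/5594 = 106.1450
OR_MH = (255.8158 + 234.8616) / (43.5155 + 106.1450) = 490.6774 / 149.6604 = 3.27860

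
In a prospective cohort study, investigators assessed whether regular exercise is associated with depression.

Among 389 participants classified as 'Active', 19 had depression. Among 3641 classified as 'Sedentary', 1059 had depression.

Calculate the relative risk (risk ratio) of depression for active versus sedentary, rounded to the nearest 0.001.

From the description: a = 19, b = 370, c = 1059, d = 2582.
Risk in exposed = 19/389 = 0.04884; risk in unexposed = 1059/3641 = 0.29085.
RR = 0.04884 / 0.29085 = 0.16793
The risk is 83% lower among the exposed than among the unexposed.

0.168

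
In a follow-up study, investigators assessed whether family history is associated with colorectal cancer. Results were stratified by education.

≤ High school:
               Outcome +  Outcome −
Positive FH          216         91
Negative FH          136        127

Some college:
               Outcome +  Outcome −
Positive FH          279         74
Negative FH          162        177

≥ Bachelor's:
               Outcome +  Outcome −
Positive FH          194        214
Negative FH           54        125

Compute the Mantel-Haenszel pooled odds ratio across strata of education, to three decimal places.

2.738

OR_MH = Σ(aᵢdᵢ/nᵢ) / Σ(bᵢcᵢ/nᵢ), where nᵢ is the stratum total.
Stratum 1 (≤ High school): n = 570; a·d/n = 216·127/570 = 48.1263; b·c/n = 91·136/570 = 21.7123
Stratum 2 (Some college): n = 692; a·d/n = 279·177/692 = 71.3627; b·c/n = 74·162/692 = 17.3237
Stratum 3 (≥ Bachelor's): n = 587; a·d/n = 194·125/587 = 41.3118; b·c/n = 214·54/587 = 19.6865
OR_MH = (48.1263 + 71.3627 + 41.3118) / (21.7123 + 17.3237 + 19.6865) = 160.8008 / 58.7225 = 2.73832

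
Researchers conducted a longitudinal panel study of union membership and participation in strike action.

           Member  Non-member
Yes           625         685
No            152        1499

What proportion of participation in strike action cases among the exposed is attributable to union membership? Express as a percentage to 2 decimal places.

Reading the table with exposure as columns: a = 625 (Member, case), b = 152 (Member, non-case), c = 685 (Non-member, case), d = 1499.
Risk in exposed = 625/777 = 0.80438; risk in unexposed = 685/2184 = 0.31364.
RR = 0.80438/0.31364 = 2.56461
AR% = (RR − 1)/RR × 100 = (2.56461 − 1)/2.56461 × 100 = 61.0077%

61.01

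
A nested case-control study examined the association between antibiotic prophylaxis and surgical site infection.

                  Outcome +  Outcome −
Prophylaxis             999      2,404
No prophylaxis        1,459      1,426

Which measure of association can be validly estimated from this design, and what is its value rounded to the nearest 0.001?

0.406

Cells: a = 999, b = 2404, c = 1459, d = 1426.
This is a nested case-control study: participants were sampled on outcome status, so risks in the source population cannot be estimated directly — relative risk is not valid here. The odds ratio is the appropriate measure.
OR = (a·d)/(b·c) = (999 × 1426) / (2404 × 1459) = 1424574 / 3507436 = 0.40616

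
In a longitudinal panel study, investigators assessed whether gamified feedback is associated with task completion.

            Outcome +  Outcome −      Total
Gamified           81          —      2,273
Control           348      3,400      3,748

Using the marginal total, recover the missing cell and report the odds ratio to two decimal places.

0.36

The missing cell is in the exposed row: 2273 − 81 = 2192.
So a = 81, b = 2192, c = 348, d = 3400.
OR = (a·d)/(b·c) = (81 × 3400) / (2192 × 348) = 275400 / 762816 = 0.36103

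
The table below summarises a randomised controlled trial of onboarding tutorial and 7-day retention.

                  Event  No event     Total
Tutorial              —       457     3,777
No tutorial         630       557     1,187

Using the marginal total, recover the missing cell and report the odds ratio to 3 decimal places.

The missing cell is in the exposed row: 3777 − 457 = 3320.
So a = 3320, b = 457, c = 630, d = 557.
OR = (a·d)/(b·c) = (3320 × 557) / (457 × 630) = 1849240 / 287910 = 6.42298

6.423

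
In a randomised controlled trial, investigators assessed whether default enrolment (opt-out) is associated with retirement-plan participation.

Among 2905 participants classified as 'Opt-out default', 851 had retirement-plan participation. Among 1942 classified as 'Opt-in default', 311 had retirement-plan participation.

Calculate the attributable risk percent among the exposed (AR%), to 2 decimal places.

From the description: a = 851, b = 2054, c = 311, d = 1631.
Risk in exposed = 851/2905 = 0.29294; risk in unexposed = 311/1942 = 0.16014.
RR = 0.29294/0.16014 = 1.82925
AR% = (RR − 1)/RR × 100 = (1.82925 − 1)/1.82925 × 100 = 45.3327%

45.33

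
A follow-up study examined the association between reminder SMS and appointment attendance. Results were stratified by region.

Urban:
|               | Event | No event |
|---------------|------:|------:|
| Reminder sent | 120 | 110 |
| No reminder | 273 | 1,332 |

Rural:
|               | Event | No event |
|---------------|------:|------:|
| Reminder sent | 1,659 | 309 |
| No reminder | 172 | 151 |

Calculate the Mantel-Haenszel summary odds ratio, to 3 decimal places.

4.965

OR_MH = Σ(aᵢdᵢ/nᵢ) / Σ(bᵢcᵢ/nᵢ), where nᵢ is the stratum total.
Stratum 1 (Urban): n = 1835; a·d/n = 120·1332/1835 = 87.1063; b·c/n = 110·273/1835 = 16.3651
Stratum 2 (Rural): n = 2291; a·d/n = 1659·151/2291 = 109.3448; b·c/n = 309·172/2291 = 23.1986
OR_MH = (87.1063 + 109.3448) / (16.3651 + 23.1986) = 196.4511 / 39.5637 = 4.96543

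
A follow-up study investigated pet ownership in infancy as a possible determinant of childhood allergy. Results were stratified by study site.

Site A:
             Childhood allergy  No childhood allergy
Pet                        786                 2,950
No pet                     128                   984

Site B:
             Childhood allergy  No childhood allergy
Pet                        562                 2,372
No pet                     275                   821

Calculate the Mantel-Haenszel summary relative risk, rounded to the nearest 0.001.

1.115

RR_MH = Σ(aᵢ·n₀ᵢ/nᵢ) / Σ(cᵢ·n₁ᵢ/nᵢ), with n₁ᵢ = aᵢ+bᵢ (exposed), n₀ᵢ = cᵢ+dᵢ (unexposed), nᵢ = n₁ᵢ+n₀ᵢ.
Stratum 1 (Site A): n₁ = 3736, n₀ = 1112, n = 4848; a·n₀/n = 786·1112/4848 = 180.2871; c·n₁/n = 128·3736/4848 = 98.6403
Stratum 2 (Site B): n₁ = 2934, n₀ = 1096, n = 4030; a·n₀/n = 562·1096/4030 = 152.8417; c·n₁/n = 275·2934/4030 = 200.2109
RR_MH = (180.2871 + 152.8417) / (98.6403 + 200.2109) = 333.1288 / 298.8512 = 1.11470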